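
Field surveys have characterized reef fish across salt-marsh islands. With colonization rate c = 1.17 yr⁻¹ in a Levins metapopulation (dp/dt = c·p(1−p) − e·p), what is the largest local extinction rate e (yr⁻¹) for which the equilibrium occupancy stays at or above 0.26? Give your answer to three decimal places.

0.866

1 − e/c ≥ 0.26 ⇒ e ≤ c(1 − 0.26) = 1.17 × 0.7400.
e_max = 0.8658.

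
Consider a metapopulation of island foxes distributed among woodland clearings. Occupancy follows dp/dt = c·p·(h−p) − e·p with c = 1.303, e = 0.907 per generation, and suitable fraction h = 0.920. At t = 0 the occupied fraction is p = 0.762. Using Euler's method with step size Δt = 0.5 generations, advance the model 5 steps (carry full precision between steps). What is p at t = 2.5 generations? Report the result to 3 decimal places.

0.305

Update rule: p ← p + [c·p·(h−p) − e·p]·Δt with Δt = 0.5.
p: 0.76200 → 0.49487  (Δp = -0.26713)
p: 0.49487 → 0.40751  (Δp = -0.08736)
p: 0.40751 → 0.35877  (Δp = -0.04874)
p: 0.35877 → 0.32725  (Δp = -0.03152)
p: 0.32725 → 0.30522  (Δp = -0.02203)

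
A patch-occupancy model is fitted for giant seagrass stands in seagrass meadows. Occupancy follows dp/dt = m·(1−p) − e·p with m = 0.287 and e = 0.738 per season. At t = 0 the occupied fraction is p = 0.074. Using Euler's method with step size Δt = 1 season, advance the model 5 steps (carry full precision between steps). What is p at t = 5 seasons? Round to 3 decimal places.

Update rule: p ← p + [m·(1−p) − e·p]·Δt with Δt = 1.
step 1: Δp = +0.21115, p = 0.28515
step 2: Δp = -0.00528, p = 0.27987
step 3: Δp = +0.00013, p = 0.28000
step 4: Δp = -0.00000, p = 0.28000
step 5: Δp = +0.00000, p = 0.28000

0.280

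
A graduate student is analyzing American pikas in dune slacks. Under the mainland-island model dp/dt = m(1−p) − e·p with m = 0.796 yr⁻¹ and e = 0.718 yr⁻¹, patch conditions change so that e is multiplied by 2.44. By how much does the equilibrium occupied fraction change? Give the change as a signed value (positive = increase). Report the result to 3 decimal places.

-0.213

Before: p* = 0.796/(0.796+0.718) = 0.5258.
After: m = 0.796, e = 1.75192; p* = 0.796/2.5479 = 0.3124.
Δp* = 0.3124 − 0.5258 = -0.2133.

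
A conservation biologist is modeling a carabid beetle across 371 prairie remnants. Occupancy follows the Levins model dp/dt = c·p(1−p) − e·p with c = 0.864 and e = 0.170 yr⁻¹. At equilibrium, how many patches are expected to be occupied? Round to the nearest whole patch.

p* = 1 − e/c = 1 − 0.170/0.864 = 0.8032.
Expected occupied patches = N × p* = 371 × 0.8032 = 298.00 ≈ 298.

298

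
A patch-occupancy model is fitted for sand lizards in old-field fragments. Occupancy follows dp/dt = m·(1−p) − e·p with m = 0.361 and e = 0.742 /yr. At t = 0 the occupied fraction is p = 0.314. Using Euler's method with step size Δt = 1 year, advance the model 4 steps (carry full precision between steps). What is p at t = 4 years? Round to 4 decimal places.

Update rule: p ← p + [m·(1−p) − e·p]·Δt with Δt = 1.
step 1: Δp = +0.01466, p = 0.32866
step 2: Δp = -0.00151, p = 0.32715
step 3: Δp = +0.00016, p = 0.32730
step 4: Δp = -0.00002, p = 0.32729

0.3273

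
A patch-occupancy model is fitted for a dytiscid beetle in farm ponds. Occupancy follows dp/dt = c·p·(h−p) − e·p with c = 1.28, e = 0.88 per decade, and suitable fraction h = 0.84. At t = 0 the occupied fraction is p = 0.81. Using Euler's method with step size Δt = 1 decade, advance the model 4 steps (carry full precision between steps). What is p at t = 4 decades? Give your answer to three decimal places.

Update rule: p ← p + [c·p·(h−p) − e·p]·Δt with Δt = 1.
p: 0.81000 → 0.12830  (Δp = -0.68170)
p: 0.12830 → 0.13228  (Δp = +0.00397)
p: 0.13228 → 0.13570  (Δp = +0.00342)
p: 0.13570 → 0.13862  (Δp = +0.00292)

0.139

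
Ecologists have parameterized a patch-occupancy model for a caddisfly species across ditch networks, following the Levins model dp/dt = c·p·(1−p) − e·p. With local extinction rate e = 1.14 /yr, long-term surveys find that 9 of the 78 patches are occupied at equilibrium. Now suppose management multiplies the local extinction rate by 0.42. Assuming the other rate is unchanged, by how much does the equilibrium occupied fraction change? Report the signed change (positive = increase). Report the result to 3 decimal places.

Observed p* = 9/78 = 0.11538.
Balance c(1−p*) = e gives c = e/(1 − 0.11538) = 1.14/0.88462 = 1.28869.
New p* = 1 − e/c = 1 − 0.47880/1.28869 = 0.62846.
Δp* = 0.62846 − 0.11538 = +0.51308.

0.513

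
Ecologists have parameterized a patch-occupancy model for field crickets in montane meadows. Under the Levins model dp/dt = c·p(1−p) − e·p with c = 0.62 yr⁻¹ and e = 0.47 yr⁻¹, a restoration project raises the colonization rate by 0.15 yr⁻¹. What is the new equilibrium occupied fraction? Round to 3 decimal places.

Before: p* = 1 − 0.47/0.62 = 0.2419.
After the change, c = 0.77, e = 0.47, so p* = 1 − 0.47/0.77 = 0.3896.

0.390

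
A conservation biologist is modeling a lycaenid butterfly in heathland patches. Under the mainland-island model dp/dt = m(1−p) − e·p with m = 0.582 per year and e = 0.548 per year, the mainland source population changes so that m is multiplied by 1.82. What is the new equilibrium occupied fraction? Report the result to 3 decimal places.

0.659

Before: p* = 0.582/(0.582+0.548) = 0.5150.
After: m = 1.05924, e = 0.548; p* = 1.05924/1.6072 = 0.6590.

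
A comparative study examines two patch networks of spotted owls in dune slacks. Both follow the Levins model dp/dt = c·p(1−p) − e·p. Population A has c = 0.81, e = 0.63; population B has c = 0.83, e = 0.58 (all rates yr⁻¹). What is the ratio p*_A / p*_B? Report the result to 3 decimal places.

0.738

A: p*_A = 1 − 0.63/0.81 = 0.2222.
B: p*_B = 1 − 0.58/0.83 = 0.3012.
p*_A / p*_B = 0.2222/0.3012 = 0.7378.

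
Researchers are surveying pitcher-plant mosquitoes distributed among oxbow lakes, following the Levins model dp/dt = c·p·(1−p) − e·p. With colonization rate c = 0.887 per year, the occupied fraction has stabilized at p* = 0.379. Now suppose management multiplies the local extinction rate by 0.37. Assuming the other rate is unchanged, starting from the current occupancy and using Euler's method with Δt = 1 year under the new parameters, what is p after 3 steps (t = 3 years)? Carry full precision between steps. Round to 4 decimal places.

Balance c(1−p*) = e gives e = 0.887×(1 − 0.37900) = 0.55083.
Starting from p₀ = 0.37900; update p ← p + (dp/dt)·Δt with the new parameters.
p: 0.37900 → 0.51052  (Δp = +0.13152)
p: 0.51052 → 0.62813  (Δp = +0.11760)
p: 0.62813 → 0.70730  (Δp = +0.07917)

0.7073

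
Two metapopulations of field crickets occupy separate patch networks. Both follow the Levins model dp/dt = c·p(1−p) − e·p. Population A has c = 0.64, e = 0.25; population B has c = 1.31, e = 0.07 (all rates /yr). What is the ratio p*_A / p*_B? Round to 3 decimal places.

0.644

A: p*_A = 1 − 0.25/0.64 = 0.6094.
B: p*_B = 1 − 0.07/1.31 = 0.9466.
p*_A / p*_B = 0.6094/0.9466 = 0.6438.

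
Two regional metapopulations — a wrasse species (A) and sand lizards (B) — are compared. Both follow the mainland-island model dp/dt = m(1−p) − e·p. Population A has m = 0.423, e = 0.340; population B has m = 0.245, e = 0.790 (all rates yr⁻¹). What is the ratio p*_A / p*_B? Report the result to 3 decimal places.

2.342

A: p*_A = m/(m+e) = 0.423/0.7630 = 0.5544.
B: p*_B = 0.245/1.0350 = 0.2367.
p*_A / p*_B = 0.5544/0.2367 = 2.3420.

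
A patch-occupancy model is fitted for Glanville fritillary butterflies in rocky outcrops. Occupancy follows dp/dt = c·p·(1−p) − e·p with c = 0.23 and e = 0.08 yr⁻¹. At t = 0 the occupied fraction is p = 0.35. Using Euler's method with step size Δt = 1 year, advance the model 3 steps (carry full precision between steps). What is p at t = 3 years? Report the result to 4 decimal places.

Update rule: p ← p + [c·p·(1−p) − e·p]·Δt with Δt = 1.
t = 1: p = 0.35000 + (+0.02433) = 0.37432
t = 2: p = 0.37432 + (+0.02392) = 0.39825
t = 3: p = 0.39825 + (+0.02326) = 0.42151

0.4215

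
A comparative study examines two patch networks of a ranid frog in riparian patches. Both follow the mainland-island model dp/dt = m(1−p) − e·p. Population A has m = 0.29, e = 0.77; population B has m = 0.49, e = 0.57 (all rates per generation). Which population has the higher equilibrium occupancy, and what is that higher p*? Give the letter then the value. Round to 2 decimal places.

A: p*_A = m/(m+e) = 0.29/1.0600 = 0.2736.
B: p*_B = 0.49/1.0600 = 0.4623.
B is higher at 0.4623.

B, 0.46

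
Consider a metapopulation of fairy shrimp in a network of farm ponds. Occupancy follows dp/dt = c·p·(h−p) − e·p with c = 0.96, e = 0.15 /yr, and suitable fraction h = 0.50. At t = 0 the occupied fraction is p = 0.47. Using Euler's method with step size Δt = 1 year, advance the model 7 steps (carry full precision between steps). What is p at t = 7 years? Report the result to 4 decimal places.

0.3486

Update rule: p ← p + [c·p·(h−p) − e·p]·Δt with Δt = 1.
  1  |  dp/dt·Δt = -0.056964  |  p_1 = 0.413036
  2  |  dp/dt·Δt = -0.027473  |  p_2 = 0.385563
  3  |  dp/dt·Δt = -0.015477  |  p_3 = 0.370086
  4  |  dp/dt·Δt = -0.009357  |  p_4 = 0.360730
  5  |  dp/dt·Δt = -0.005880  |  p_5 = 0.354849
  6  |  dp/dt·Δt = -0.003781  |  p_6 = 0.351068
  7  |  dp/dt·Δt = -0.002466  |  p_7 = 0.348602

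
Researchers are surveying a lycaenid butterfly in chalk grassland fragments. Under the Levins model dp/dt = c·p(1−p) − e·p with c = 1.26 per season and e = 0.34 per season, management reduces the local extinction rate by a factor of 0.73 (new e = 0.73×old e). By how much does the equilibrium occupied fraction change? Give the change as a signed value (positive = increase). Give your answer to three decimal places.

Before: p* = 1 − 0.34/1.26 = 0.7302.
After the change, c = 1.26, e = 0.2482, so p* = 1 − 0.2482/1.26 = 0.8030.
Δp* = 0.8030 − 0.7302 = +0.0729.

0.073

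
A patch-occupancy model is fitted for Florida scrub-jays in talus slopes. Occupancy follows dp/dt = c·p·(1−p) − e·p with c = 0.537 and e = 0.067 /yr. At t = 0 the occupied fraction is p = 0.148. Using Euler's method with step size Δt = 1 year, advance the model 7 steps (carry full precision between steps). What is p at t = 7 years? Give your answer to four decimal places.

0.7401

Update rule: p ← p + [c·p·(1−p) − e·p]·Δt with Δt = 1.
  1  |  dp/dt·Δt = +0.057798  |  p_1 = 0.205798
  2  |  dp/dt·Δt = +0.073981  |  p_2 = 0.279779
  3  |  dp/dt·Δt = +0.089462  |  p_3 = 0.369241
  4  |  dp/dt·Δt = +0.100329  |  p_4 = 0.469570
  5  |  dp/dt·Δt = +0.102292  |  p_5 = 0.571862
  6  |  dp/dt·Δt = +0.093162  |  p_6 = 0.665024
  7  |  dp/dt·Δt = +0.075069  |  p_7 = 0.740093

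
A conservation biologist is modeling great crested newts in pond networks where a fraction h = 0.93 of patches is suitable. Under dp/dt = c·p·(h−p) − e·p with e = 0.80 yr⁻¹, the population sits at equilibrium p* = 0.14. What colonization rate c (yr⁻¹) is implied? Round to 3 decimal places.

At equilibrium c(h−p*) = e, so c = e/(h−p*).
c = 0.80/(0.93 − 0.14) = 0.80/0.7900 = 1.0127.

1.013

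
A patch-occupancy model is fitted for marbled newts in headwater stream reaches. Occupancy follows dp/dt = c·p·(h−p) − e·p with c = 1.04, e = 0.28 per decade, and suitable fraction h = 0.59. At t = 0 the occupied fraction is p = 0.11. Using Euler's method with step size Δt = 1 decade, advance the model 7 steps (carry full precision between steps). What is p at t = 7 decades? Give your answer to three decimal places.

Update rule: p ← p + [c·p·(h−p) − e·p]·Δt with Δt = 1.
p: 0.11000 → 0.13411  (Δp = +0.02411)
p: 0.13411 → 0.16015  (Δp = +0.02603)
p: 0.16015 → 0.18690  (Δp = +0.02675)
p: 0.18690 → 0.21292  (Δp = +0.02602)
p: 0.21292 → 0.23680  (Δp = +0.02388)
p: 0.23680 → 0.25748  (Δp = +0.02068)
p: 0.25748 → 0.27443  (Δp = +0.01695)

0.274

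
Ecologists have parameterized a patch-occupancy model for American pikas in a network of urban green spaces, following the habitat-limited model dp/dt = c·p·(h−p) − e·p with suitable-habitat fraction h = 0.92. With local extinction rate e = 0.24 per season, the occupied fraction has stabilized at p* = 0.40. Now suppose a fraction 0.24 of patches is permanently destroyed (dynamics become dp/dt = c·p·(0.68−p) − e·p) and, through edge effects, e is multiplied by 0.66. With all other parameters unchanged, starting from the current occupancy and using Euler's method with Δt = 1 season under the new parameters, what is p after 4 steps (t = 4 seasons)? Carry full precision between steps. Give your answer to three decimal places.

0.366

Balance c(h−p*) = e gives c = e/(0.92 − 0.40000) = 0.24/0.52000 = 0.46154.
Starting from p₀ = 0.40000; update p ← p + (dp/dt)·Δt with the new parameters.
step 1: Δp = -0.01167, p = 0.38833
step 2: Δp = -0.00924, p = 0.37910
step 3: Δp = -0.00740, p = 0.37170
step 4: Δp = -0.00599, p = 0.36571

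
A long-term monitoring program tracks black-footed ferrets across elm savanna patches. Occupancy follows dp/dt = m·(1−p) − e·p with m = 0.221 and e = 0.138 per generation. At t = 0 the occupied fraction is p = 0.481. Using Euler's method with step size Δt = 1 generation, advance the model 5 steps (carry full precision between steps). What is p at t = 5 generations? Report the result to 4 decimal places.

0.6010

Update rule: p ← p + [m·(1−p) − e·p]·Δt with Δt = 1.
t = 1: p = 0.48100 + (+0.04832) = 0.52932
t = 2: p = 0.52932 + (+0.03097) = 0.56029
t = 3: p = 0.56029 + (+0.01985) = 0.58015
t = 4: p = 0.58015 + (+0.01273) = 0.59288
t = 5: p = 0.59288 + (+0.00816) = 0.60103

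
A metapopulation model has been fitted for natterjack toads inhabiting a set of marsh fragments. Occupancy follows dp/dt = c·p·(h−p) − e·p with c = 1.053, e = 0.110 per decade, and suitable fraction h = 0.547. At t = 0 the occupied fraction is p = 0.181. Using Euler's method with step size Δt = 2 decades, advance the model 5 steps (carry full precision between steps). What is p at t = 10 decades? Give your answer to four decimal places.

0.4424

Update rule: p ← p + [c·p·(h−p) − e·p]·Δt with Δt = 2.
t = 2: p = 0.18100 + (+0.09969) = 0.28069
t = 4: p = 0.28069 + (+0.09567) = 0.37637
t = 6: p = 0.37637 + (+0.05245) = 0.42881
t = 8: p = 0.42881 + (+0.01239) = 0.44121
t = 10: p = 0.44121 + (+0.00124) = 0.44244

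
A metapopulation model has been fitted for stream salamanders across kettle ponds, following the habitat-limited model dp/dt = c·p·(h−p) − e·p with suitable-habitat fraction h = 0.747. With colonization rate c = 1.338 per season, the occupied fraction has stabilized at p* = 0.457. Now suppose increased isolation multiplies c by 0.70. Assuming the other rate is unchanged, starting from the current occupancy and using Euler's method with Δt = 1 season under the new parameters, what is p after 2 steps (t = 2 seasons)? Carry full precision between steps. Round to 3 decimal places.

0.377

Balance c(h−p*) = e gives e = 1.338×(0.747 − 0.45700) = 0.38802.
Starting from p₀ = 0.45700; update p ← p + (dp/dt)·Δt with the new parameters.
t = 1: p = 0.45700 + (-0.05320) = 0.40380
t = 2: p = 0.40380 + (-0.02689) = 0.37692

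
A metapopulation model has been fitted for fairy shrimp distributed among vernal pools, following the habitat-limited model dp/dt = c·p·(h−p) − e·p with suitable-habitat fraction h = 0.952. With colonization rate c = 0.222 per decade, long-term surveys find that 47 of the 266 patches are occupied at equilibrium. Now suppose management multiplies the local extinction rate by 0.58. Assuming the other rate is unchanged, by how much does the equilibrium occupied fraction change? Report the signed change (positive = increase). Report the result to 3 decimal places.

Observed p* = 47/266 = 0.17669.
Balance c(h−p*) = e gives e = 0.222×(0.952 − 0.17669) = 0.17212.
New p* = 0.952 − e/c = 0.952 − 0.09983/0.22200 = 0.50232.
Δp* = 0.50232 − 0.17669 = +0.32563.

0.326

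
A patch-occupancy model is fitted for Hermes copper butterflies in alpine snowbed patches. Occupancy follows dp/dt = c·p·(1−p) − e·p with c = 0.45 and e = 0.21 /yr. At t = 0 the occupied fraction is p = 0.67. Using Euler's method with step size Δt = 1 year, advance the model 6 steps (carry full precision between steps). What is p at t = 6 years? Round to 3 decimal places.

Update rule: p ← p + [c·p·(1−p) − e·p]·Δt with Δt = 1.
  1  |  dp/dt·Δt = -0.041205  |  p_1 = 0.628795
  2  |  dp/dt·Δt = -0.027012  |  p_2 = 0.601783
  3  |  dp/dt·Δt = -0.018536  |  p_3 = 0.583247
  4  |  dp/dt·Δt = -0.013100  |  p_4 = 0.570147
  5  |  dp/dt·Δt = -0.009445  |  p_5 = 0.560702
  6  |  dp/dt·Δt = -0.006905  |  p_6 = 0.553796

0.554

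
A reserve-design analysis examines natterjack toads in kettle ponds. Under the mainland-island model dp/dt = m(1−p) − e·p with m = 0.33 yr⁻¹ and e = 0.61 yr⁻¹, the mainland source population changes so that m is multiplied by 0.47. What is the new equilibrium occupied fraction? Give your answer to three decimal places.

Before: p* = 0.33/(0.33+0.61) = 0.3511.
After: m = 0.1551, e = 0.61; p* = 0.1551/0.7651 = 0.2027.

0.203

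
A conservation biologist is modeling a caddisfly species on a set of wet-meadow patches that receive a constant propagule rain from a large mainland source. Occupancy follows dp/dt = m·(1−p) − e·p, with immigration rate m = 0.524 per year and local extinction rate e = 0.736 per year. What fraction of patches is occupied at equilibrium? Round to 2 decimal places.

0.42

Setting dp/dt = 0: m − m·p* = e·p*, so m = (m+e)·p*.
p* = m/(m+e) = 0.524/(0.524+0.736) = 0.524/1.2600 = 0.4159.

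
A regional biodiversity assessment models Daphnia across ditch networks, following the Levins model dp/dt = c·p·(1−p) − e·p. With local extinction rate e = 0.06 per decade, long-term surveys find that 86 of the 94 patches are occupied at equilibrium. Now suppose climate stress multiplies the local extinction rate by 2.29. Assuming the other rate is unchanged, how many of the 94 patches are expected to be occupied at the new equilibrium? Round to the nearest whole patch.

76

Observed p* = 86/94 = 0.91489.
Balance c(1−p*) = e gives c = e/(1 − 0.91489) = 0.06/0.08511 = 0.70497.
New p* = 1 − e/c = 1 − 0.13740/0.70497 = 0.80510.
Expected occupied = 94 × 0.80510 = 75.68 ≈ 76.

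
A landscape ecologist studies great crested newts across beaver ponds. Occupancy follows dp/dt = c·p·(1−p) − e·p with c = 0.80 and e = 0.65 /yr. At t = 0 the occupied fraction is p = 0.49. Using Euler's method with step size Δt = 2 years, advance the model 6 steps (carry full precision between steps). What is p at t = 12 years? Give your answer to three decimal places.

Update rule: p ← p + [c·p·(1−p) − e·p]·Δt with Δt = 2.
p: 0.49000 → 0.25284  (Δp = -0.23716)
p: 0.25284 → 0.22641  (Δp = -0.02643)
p: 0.22641 → 0.21231  (Δp = -0.01409)
p: 0.21231 → 0.20388  (Δp = -0.00843)
p: 0.20388 → 0.19854  (Δp = -0.00534)
p: 0.19854 → 0.19503  (Δp = -0.00351)

0.195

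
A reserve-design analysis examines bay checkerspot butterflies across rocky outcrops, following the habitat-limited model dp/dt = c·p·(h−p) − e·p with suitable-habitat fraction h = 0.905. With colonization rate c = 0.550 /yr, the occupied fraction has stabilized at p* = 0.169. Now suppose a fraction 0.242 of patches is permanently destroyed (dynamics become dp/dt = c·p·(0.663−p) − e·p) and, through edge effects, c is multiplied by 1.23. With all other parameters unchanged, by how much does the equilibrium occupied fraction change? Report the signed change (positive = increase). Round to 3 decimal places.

Balance c(h−p*) = e gives e = 0.550×(0.905 − 0.16900) = 0.40480.
New p* = 0.663 − e/c = 0.663 − 0.40480/0.67650 = 0.06463.
Δp* = 0.06463 − 0.16900 = -0.10437.

-0.104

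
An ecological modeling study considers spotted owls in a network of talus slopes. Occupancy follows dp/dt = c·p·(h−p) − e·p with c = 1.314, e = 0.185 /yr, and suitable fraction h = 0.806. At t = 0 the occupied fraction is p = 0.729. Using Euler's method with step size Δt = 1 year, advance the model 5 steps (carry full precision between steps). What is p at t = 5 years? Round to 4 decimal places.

0.6652

Update rule: p ← p + [c·p·(h−p) − e·p]·Δt with Δt = 1.
  1  |  dp/dt·Δt = -0.061106  |  p_1 = 0.667894
  2  |  dp/dt·Δt = -0.002357  |  p_2 = 0.665537
  3  |  dp/dt·Δt = -0.000287  |  p_3 = 0.665250
  4  |  dp/dt·Δt = -0.000036  |  p_4 = 0.665214
  5  |  dp/dt·Δt = -0.000005  |  p_5 = 0.665209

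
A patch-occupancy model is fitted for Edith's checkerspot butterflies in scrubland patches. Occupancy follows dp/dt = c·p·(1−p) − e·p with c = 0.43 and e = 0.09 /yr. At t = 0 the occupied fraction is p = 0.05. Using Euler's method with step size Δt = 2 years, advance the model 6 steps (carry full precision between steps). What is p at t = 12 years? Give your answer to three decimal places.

0.571

Update rule: p ← p + [c·p·(1−p) − e·p]·Δt with Δt = 2.
step 1: Δp = +0.03185, p = 0.08185
step 2: Δp = +0.04990, p = 0.13175
step 3: Δp = +0.07466, p = 0.20641
step 4: Δp = +0.10372, p = 0.31012
step 5: Δp = +0.12817, p = 0.43830
step 6: Δp = +0.13283, p = 0.57113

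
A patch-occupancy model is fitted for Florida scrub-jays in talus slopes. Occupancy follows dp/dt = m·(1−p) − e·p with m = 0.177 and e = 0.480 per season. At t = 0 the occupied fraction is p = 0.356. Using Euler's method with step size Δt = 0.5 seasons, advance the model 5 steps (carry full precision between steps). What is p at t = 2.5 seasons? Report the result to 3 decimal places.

0.281

Update rule: p ← p + [m·(1−p) − e·p]·Δt with Δt = 0.5.
  1  |  dp/dt·Δt = -0.028446  |  p_1 = 0.327554
  2  |  dp/dt·Δt = -0.019101  |  p_2 = 0.308453
  3  |  dp/dt·Δt = -0.012827  |  p_3 = 0.295626
  4  |  dp/dt·Δt = -0.008613  |  p_4 = 0.287013
  5  |  dp/dt·Δt = -0.005784  |  p_5 = 0.281229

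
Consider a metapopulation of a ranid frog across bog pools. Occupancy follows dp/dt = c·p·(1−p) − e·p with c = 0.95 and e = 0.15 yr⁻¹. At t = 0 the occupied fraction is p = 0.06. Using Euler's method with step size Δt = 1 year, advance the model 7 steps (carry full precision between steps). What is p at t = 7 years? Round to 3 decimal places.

Update rule: p ← p + [c·p·(1−p) − e·p]·Δt with Δt = 1.
p: 0.06000 → 0.10458  (Δp = +0.04458)
p: 0.10458 → 0.17785  (Δp = +0.07327)
p: 0.17785 → 0.29009  (Δp = +0.11223)
p: 0.29009 → 0.44221  (Δp = +0.15213)
p: 0.44221 → 0.61021  (Δp = +0.16800)
p: 0.61021 → 0.74464  (Δp = +0.13443)
p: 0.74464 → 0.81359  (Δp = +0.06895)

0.814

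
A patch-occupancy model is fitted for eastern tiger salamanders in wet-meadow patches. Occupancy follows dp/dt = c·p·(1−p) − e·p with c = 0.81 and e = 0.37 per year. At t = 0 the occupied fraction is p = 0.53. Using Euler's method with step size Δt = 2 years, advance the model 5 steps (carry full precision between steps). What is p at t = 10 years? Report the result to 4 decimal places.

0.5432

Update rule: p ← p + [c·p·(1−p) − e·p]·Δt with Δt = 2.
  1  |  dp/dt·Δt = +0.011342  |  p_1 = 0.541342
  2  |  dp/dt·Δt = +0.001638  |  p_2 = 0.542980
  3  |  dp/dt·Δt = +0.000202  |  p_3 = 0.543182
  4  |  dp/dt·Δt = +0.000024  |  p_4 = 0.543207
  5  |  dp/dt·Δt = +0.000003  |  p_5 = 0.543209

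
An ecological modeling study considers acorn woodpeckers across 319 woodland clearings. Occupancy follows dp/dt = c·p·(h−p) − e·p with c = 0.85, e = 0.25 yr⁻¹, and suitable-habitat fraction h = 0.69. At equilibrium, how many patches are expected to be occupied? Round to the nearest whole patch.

p* = h − e/c = 0.69 − 0.2941 = 0.3959.
Expected occupied patches = N × p* = 319 × 0.3959 = 126.29 ≈ 126.

126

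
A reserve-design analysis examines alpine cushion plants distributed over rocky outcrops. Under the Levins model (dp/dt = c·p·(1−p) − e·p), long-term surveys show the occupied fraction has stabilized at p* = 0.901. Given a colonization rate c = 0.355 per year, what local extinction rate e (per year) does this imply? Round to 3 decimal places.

0.035

At equilibrium c(1−p*) = e.
e = 0.355 × (1 − 0.901) = 0.355 × 0.0990 = 0.0351.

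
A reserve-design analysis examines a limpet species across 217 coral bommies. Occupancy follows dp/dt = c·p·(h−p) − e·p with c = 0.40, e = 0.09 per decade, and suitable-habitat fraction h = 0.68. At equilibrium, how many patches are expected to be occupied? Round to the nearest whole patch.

99

p* = h − e/c = 0.68 − 0.2250 = 0.4550.
Expected occupied patches = N × p* = 217 × 0.4550 = 98.74 ≈ 99.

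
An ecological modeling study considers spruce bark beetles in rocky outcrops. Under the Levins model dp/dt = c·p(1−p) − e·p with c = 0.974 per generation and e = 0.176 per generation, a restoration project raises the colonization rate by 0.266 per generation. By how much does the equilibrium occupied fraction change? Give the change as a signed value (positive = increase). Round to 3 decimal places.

0.039

Before: p* = 1 − 0.176/0.974 = 0.8193.
After the change, c = 1.24, e = 0.176, so p* = 1 − 0.176/1.24 = 0.8581.
Δp* = 0.8581 − 0.8193 = +0.0388.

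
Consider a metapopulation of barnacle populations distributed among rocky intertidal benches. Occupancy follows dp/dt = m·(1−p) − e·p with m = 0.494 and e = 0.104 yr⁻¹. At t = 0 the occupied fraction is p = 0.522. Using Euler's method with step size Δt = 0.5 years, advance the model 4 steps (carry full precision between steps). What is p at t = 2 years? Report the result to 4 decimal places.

Update rule: p ← p + [m·(1−p) − e·p]·Δt with Δt = 0.5.
step 1: Δp = +0.09092, p = 0.61292
step 2: Δp = +0.06374, p = 0.67666
step 3: Δp = +0.04468, p = 0.72134
step 4: Δp = +0.03132, p = 0.75266

0.7527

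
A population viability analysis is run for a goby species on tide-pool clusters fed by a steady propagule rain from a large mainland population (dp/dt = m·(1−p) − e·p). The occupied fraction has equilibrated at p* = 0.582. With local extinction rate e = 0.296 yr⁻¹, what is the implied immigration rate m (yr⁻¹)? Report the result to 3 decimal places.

At equilibrium m(1−p*) = e·p*, so m = e·p*/(1−p*).
m = 0.296 × 0.582 / 0.4180 = 0.1723/0.4180 = 0.4121.

0.412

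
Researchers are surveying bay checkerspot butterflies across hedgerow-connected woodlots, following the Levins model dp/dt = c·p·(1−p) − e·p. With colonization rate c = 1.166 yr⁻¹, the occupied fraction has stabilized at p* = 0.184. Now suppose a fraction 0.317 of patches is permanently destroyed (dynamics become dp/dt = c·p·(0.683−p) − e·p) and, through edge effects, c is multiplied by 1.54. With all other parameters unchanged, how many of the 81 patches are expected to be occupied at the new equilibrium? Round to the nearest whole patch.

12

Balance c(1−p*) = e gives e = 1.166×(1 − 0.18400) = 0.95146.
New p* = 0.683 − e/c = 0.683 − 0.95146/1.79564 = 0.15313.
Expected occupied = 81 × 0.15313 = 12.40 ≈ 12.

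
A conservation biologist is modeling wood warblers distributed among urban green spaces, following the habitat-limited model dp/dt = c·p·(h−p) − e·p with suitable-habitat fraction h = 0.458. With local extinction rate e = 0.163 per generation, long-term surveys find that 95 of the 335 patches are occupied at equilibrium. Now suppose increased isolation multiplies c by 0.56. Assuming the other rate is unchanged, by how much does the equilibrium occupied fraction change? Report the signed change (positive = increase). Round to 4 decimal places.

Observed p* = 95/335 = 0.28358.
Balance c(h−p*) = e gives c = e/(0.458 − 0.28358) = 0.163/0.17442 = 0.93453.
New p* = 0.458 − e/c = 0.458 − 0.16300/0.52334 = 0.14654.
Δp* = 0.14654 − 0.28358 = -0.13704.

-0.1370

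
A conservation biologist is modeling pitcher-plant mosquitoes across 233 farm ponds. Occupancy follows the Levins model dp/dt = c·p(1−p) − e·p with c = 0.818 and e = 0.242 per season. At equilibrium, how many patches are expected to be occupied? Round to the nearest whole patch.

164

p* = 1 − e/c = 1 − 0.242/0.818 = 0.7042.
Expected occupied patches = N × p* = 233 × 0.7042 = 164.07 ≈ 164.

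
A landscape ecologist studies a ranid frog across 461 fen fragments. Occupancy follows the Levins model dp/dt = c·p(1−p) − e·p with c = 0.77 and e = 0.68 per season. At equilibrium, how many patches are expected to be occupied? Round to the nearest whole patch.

54

p* = 1 − e/c = 1 − 0.68/0.77 = 0.1169.
Expected occupied patches = N × p* = 461 × 0.1169 = 53.88 ≈ 54.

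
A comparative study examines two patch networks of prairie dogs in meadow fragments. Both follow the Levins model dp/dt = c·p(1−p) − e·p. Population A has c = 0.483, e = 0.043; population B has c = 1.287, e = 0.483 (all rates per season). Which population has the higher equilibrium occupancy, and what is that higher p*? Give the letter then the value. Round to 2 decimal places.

A, 0.91

A: p*_A = 1 − 0.043/0.483 = 0.9110.
B: p*_B = 1 − 0.483/1.287 = 0.6247.
A is higher at 0.9110.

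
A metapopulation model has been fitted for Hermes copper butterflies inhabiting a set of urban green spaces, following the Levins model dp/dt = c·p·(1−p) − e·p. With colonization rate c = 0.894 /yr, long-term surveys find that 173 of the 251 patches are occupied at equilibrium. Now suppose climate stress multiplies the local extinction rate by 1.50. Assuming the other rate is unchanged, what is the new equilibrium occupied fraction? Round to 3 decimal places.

Observed p* = 173/251 = 0.68924.
Balance c(1−p*) = e gives e = 0.894×(1 − 0.68924) = 0.27782.
New p* = 1 − e/c = 1 − 0.41673/0.89400 = 0.53386.

0.534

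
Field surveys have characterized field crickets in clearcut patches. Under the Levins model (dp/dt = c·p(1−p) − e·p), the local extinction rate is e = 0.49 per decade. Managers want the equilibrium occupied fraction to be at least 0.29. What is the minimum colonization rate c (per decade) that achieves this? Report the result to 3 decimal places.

p* = 1 − e/c ≥ 0.29 requires e/c ≤ 0.7100, i.e. c ≥ e/0.7100.
c_min = 0.49/0.7100 = 0.6901.

0.690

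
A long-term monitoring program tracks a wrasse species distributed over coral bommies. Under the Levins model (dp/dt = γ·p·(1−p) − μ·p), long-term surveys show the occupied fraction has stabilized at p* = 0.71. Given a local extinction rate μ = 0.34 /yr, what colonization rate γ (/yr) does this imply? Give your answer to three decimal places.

At equilibrium γ(1−p*) = μ, so γ = μ/(1−p*).
γ = 0.34/(1 − 0.71) = 0.34/0.2900 = 1.1724.

1.172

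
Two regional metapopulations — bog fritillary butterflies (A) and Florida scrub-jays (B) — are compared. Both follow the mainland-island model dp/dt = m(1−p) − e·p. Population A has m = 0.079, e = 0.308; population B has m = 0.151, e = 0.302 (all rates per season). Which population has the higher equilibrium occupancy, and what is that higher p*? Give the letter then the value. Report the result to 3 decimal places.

B, 0.333

A: p*_A = m/(m+e) = 0.079/0.3870 = 0.2041.
B: p*_B = 0.151/0.4530 = 0.3333.
B is higher at 0.3333.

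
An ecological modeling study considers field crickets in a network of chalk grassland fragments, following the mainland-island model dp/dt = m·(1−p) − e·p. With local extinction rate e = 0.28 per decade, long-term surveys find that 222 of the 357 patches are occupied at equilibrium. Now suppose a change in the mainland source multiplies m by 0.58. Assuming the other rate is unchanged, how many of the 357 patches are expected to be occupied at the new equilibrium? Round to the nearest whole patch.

174

Observed p* = 222/357 = 0.62185.
Balance m(1−p*) = e·p* gives m = e·p*/(1−p*) = 0.28×0.62185/0.37815 = 0.46045.
New p* = m/(m+e) = 0.26706/(0.26706+0.28000) = 0.48817.
Expected occupied = 357 × 0.48817 = 174.28 ≈ 174.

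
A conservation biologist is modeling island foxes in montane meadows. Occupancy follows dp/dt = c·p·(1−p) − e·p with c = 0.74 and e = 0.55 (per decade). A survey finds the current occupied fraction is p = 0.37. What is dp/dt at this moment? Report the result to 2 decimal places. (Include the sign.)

-0.03

Colonization term: c·p·(1−p) = 0.74×0.37×0.6300 = 0.17249.
Extinction term: e·p = 0.20350.
dp/dt = 0.17249 − 0.20350 = -0.03101.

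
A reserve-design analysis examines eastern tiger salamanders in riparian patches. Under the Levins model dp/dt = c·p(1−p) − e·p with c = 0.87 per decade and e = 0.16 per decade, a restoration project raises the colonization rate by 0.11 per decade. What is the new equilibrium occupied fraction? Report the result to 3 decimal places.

Before: p* = 1 − 0.16/0.87 = 0.8161.
After the change, c = 0.98, e = 0.16, so p* = 1 − 0.16/0.98 = 0.8367.

0.837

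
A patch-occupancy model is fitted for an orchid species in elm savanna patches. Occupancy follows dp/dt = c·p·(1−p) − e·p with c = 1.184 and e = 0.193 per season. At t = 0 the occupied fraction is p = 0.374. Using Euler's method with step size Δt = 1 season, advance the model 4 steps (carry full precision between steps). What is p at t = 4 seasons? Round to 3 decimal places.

Update rule: p ← p + [c·p·(1−p) − e·p]·Δt with Δt = 1.
step 1: Δp = +0.20502, p = 0.57902
step 2: Δp = +0.17686, p = 0.75588
step 3: Δp = +0.07260, p = 0.82847
step 4: Δp = +0.00836, p = 0.83683

0.837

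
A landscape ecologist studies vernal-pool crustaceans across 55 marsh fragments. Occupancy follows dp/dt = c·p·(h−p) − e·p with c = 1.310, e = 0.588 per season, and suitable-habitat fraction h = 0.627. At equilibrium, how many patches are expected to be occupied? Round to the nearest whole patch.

p* = h − e/c = 0.627 − 0.4489 = 0.1781.
Expected occupied patches = N × p* = 55 × 0.1781 = 9.80 ≈ 10.

10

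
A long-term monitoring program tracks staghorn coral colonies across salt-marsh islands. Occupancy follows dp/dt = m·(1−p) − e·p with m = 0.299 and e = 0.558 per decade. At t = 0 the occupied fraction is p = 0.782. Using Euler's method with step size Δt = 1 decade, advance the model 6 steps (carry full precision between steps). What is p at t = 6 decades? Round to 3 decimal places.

0.349

Update rule: p ← p + [m·(1−p) − e·p]·Δt with Δt = 1.
step 1: Δp = -0.37117, p = 0.41083
step 2: Δp = -0.05308, p = 0.35775
step 3: Δp = -0.00759, p = 0.35016
step 4: Δp = -0.00109, p = 0.34907
step 5: Δp = -0.00016, p = 0.34892
step 6: Δp = -0.00002, p = 0.34890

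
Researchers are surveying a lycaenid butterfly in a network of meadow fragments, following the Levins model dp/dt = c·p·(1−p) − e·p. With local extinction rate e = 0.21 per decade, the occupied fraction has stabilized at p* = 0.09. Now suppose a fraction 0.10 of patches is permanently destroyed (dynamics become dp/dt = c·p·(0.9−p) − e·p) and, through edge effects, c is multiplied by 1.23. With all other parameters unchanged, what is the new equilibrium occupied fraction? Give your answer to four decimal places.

0.1602

Balance c(1−p*) = e gives c = e/(1 − 0.09000) = 0.21/0.91000 = 0.23077.
New p* = 0.9 − e/c = 0.9 − 0.21000/0.28385 = 0.16017.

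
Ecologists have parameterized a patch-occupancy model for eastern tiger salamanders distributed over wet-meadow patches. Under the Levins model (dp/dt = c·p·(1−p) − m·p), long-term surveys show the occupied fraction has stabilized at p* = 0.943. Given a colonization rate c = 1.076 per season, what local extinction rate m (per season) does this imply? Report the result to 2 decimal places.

At equilibrium c(1−p*) = m.
m = 1.076 × (1 − 0.943) = 1.076 × 0.0570 = 0.0613.

0.06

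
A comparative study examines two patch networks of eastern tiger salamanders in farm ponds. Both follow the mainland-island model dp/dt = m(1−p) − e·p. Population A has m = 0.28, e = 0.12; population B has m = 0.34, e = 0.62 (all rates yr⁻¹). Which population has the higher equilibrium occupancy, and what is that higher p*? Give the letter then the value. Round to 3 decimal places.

A: p*_A = m/(m+e) = 0.28/0.4000 = 0.7000.
B: p*_B = 0.34/0.9600 = 0.3542.
A is higher at 0.7000.

A, 0.700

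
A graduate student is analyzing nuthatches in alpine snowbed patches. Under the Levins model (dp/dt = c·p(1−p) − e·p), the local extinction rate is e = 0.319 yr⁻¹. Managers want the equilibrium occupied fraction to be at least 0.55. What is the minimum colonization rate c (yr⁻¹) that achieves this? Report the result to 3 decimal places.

0.709

p* = 1 − e/c ≥ 0.55 requires e/c ≤ 0.4500, i.e. c ≥ e/0.4500.
c_min = 0.319/0.4500 = 0.7089.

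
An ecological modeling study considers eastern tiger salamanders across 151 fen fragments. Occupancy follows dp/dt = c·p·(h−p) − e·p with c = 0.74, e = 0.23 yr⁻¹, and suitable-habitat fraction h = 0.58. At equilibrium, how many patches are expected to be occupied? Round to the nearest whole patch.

41

p* = h − e/c = 0.58 − 0.3108 = 0.2692.
Expected occupied patches = N × p* = 151 × 0.2692 = 40.65 ≈ 41.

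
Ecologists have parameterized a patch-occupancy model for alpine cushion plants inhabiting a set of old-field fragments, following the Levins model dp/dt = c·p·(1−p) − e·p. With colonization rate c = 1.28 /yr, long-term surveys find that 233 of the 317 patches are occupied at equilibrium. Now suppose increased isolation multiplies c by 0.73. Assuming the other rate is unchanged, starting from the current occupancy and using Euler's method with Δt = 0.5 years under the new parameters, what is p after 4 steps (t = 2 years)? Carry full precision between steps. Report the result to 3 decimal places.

Observed p* = 233/317 = 0.73502.
Balance c(1−p*) = e gives e = 1.28×(1 − 0.73502) = 0.33918.
Starting from p₀ = 0.73502; update p ← p + (dp/dt)·Δt with the new parameters.
  1  |  dp/dt·Δt = -0.033656  |  p_1 = 0.701360
  2  |  dp/dt·Δt = -0.021087  |  p_2 = 0.680273
  3  |  dp/dt·Δt = -0.013751  |  p_3 = 0.666523
  4  |  dp/dt·Δt = -0.009191  |  p_4 = 0.657332

0.657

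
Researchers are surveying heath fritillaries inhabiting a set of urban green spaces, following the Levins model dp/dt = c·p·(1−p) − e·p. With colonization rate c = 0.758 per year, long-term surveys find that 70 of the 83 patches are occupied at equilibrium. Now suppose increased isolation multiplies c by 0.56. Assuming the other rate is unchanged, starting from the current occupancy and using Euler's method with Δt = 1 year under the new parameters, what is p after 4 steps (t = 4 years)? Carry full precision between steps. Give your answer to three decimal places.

0.744

Observed p* = 70/83 = 0.84337.
Balance c(1−p*) = e gives e = 0.758×(1 − 0.84337) = 0.11872.
Starting from p₀ = 0.84337; update p ← p + (dp/dt)·Δt with the new parameters.
step 1: Δp = -0.04406, p = 0.79932
step 2: Δp = -0.02681, p = 0.77251
step 3: Δp = -0.01712, p = 0.75539
step 4: Δp = -0.01125, p = 0.74414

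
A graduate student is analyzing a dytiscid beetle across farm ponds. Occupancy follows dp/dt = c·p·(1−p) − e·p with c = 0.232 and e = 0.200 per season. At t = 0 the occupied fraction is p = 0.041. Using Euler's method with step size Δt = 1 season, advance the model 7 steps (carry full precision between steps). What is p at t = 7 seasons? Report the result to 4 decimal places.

Update rule: p ← p + [c·p·(1−p) − e·p]·Δt with Δt = 1.
p: 0.04100 → 0.04192  (Δp = +0.00092)
p: 0.04192 → 0.04286  (Δp = +0.00093)
p: 0.04286 → 0.04380  (Δp = +0.00095)
p: 0.04380 → 0.04476  (Δp = +0.00096)
p: 0.04476 → 0.04573  (Δp = +0.00097)
p: 0.04573 → 0.04670  (Δp = +0.00098)
p: 0.04670 → 0.04769  (Δp = +0.00099)

0.0477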